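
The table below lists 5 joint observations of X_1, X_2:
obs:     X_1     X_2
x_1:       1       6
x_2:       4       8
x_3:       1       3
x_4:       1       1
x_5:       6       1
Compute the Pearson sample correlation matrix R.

Step 1 — column means:
  mean(X_1) = (1 + 4 + 1 + 1 + 6) / 5 = 13/5 = 2.6
  mean(X_2) = (6 + 8 + 3 + 1 + 1) / 5 = 19/5 = 3.8

Step 2 — sample variances and covariances s[i,j] = (1/(n-1)) · Σ_k (x_{k,i} - mean_i) · (x_{k,j} - mean_j), with n-1 = 4:
  s[X_1,X_1] = ((-1.6)·(-1.6) + (1.4)·(1.4) + (-1.6)·(-1.6) + (-1.6)·(-1.6) + (3.4)·(3.4)) / 4 = 21.2/4 = 5.3
  s[X_1,X_2] = ((-1.6)·(2.2) + (1.4)·(4.2) + (-1.6)·(-0.8) + (-1.6)·(-2.8) + (3.4)·(-2.8)) / 4 = -1.4/4 = -0.35
  s[X_2,X_2] = ((2.2)·(2.2) + (4.2)·(4.2) + (-0.8)·(-0.8) + (-2.8)·(-2.8) + (-2.8)·(-2.8)) / 4 = 38.8/4 = 9.7
  Sample standard deviations s_i = √(s[i,i]):
  s(X_1) = √(5.3) = 2.3022
  s(X_2) = √(9.7) = 3.1145

Step 3 — r_{ij} = s_{ij} / (s_i · s_j):
  r[X_1,X_1] = 1 (diagonal).
  r[X_1,X_2] = -0.35 / (2.3022 · 3.1145) = -0.35 / 7.1701 = -0.0488
  r[X_2,X_2] = 1 (diagonal).

R is symmetric with unit diagonal. Assembling:

R = [[1, -0.0488],
 [-0.0488, 1]]


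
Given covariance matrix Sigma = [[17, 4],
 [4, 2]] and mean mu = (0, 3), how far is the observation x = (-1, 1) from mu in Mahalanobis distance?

Step 1 — centre the observation: (x - mu) = (-1, -2).

Step 2 — invert Sigma. det(Sigma) = 17·2 - (4)² = 18.
  Sigma^{-1} = (1/det) · [[d, -b], [-b, a]] = [[0.1111, -0.2222],
 [-0.2222, 0.9444]].

Step 3 — form the quadratic (x - mu)^T · Sigma^{-1} · (x - mu):
  Sigma^{-1} · (x - mu) = (0.3333, -1.6667).
  (x - mu)^T · [Sigma^{-1} · (x - mu)] = (-1)·(0.3333) + (-2)·(-1.6667) = 3.

Step 4 — take square root: d = √(3) ≈ 1.7321.

d(x, mu) = √(3) ≈ 1.7321


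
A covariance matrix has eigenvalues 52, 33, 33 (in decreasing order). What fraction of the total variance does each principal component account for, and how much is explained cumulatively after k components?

Step 1 — total variance = trace(Sigma) = Σ λ_i = 52 + 33 + 33 = 118.

Step 2 — fraction explained by component i = λ_i / Σ λ:
  PC1: 52/118 = 0.4407
  PC2: 33/118 = 0.2797
  PC3: 33/118 = 0.2797

Step 3 — cumulative fraction after k components = (λ_1 + ... + λ_k) / Σ λ:
  k = 1: 52/118 = 0.4407
  k = 2: (52 + 33)/118 = 85/118 = 0.7203
  k = 3: (52 + 33 + 33)/118 = 118/118 = 1

Summary (fraction, with percent):

explained: PC1 0.4407 (44.07%), PC2 0.2797 (27.97%), PC3 0.2797 (27.97%);  cumulative: 0.4407, 0.7203, 1


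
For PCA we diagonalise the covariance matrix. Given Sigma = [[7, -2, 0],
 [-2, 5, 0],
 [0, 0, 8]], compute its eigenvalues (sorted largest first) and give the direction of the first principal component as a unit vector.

Step 1 — characteristic polynomial p(λ) = det(λI - Sigma) = λ³ - tr·λ² + c_1·λ - det, where tr = trace, c_1 = sum of the principal 2×2 minors, det = det(Sigma):
  tr = 7 + 5 + 8 = 20,
  c_1 = (7·5 - (-2)²) + (7·8 - (0)²) + (5·8 - (0)²) = 31 + 56 + 40 = 127,
  det = 7·(5·8 - (0)²) - (-2)·((-2)·8 - (0)·(0)) + (0)·((-2)·(0) - 5·(0)) = 7·(40) - (-2)·(-16) + (0)·(0) = 248.
  So p(λ) = λ³ - 20λ² + 127λ - 248.
Step 2 — look for an integer root (rational root theorem: any rational root is an integer divisor of 248). Testing λ = 8:
  p(8) = 512 - 1280 + 1016 - 248 = 0  ✓
  Dividing out (λ - 8): p(λ) = (λ - 8)(λ² - 12λ + 31).
Step 3 — remaining eigenvalues from the quadratic λ² - 12λ + 31 = 0:
  Δ = 12² - 4·31 = 144 - 124 = 20,  λ = (12 ± √20)/2 = (12 ± 4.4721)/2 ≈ 8.2361 or 3.7639.
  Sorted: λ_1 = 8.2361,  λ_2 = 8,  λ_3 = 3.7639  (check: sum = 20 = tr ✓).

Step 4 — unit eigenvector for λ_1 ≈ 8.2361: v spans the null space of (Sigma - λ_1 I), whose rows are
  r_1 = (-1.2361, -2, 0),  r_2 = (-2, -3.2361, 0),  r_3 = (0, 0, -0.2361).
  v is orthogonal to every row, so take v ∝ r_1 × r_3 = ((-2)·(-0.2361) - (0)·(0), (0)·(0) - (-1.2361)·(-0.2361), (-1.2361)·(0) - (-2)·(0)) ≈ (0.4721, -0.2918, 0).
  Let u = (0.4721, -0.2918, 0).
  ||u|| = √((0.4721)² + (-0.2918)² + (0)²) = √(0.3081) ≈ 0.555,  v_1 = u/||u|| ≈ (0.8507, -0.5257, 0) (||v_1|| = 1).

λ_1 = 8.2361,  λ_2 = 8,  λ_3 = 3.7639;  v_1 ≈ (0.8507, -0.5257, 0)


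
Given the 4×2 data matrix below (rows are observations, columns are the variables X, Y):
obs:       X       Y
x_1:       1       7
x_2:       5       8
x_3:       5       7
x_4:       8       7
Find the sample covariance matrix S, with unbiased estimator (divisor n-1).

Step 1 — column means:
  mean(X) = (1 + 5 + 5 + 8) / 4 = 19/4 = 4.75
  mean(Y) = (7 + 8 + 7 + 7) / 4 = 29/4 = 7.25

Step 2 — sample covariance S[i,j] = (1/(n-1)) · Σ_k (x_{k,i} - mean_i) · (x_{k,j} - mean_j), with n-1 = 3.
  S[X,X] = ((-3.75)·(-3.75) + (0.25)·(0.25) + (0.25)·(0.25) + (3.25)·(3.25)) / 3 = 24.75/3 = 8.25
  S[X,Y] = ((-3.75)·(-0.25) + (0.25)·(0.75) + (0.25)·(-0.25) + (3.25)·(-0.25)) / 3 = 0.25/3 = 0.0833
  S[Y,Y] = ((-0.25)·(-0.25) + (0.75)·(0.75) + (-0.25)·(-0.25) + (-0.25)·(-0.25)) / 3 = 0.75/3 = 0.25

S is symmetric (S[j,i] = S[i,j]). Assembling:

S = [[8.25, 0.0833],
 [0.0833, 0.25]]


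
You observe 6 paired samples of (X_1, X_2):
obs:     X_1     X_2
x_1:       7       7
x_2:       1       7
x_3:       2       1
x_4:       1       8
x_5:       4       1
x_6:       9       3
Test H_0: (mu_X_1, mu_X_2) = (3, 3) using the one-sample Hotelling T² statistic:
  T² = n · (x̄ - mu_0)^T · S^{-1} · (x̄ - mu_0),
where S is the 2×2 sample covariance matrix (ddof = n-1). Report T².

Step 1 — sample mean vector:
  mean(X_1) = (7 + 1 + 2 + 1 + 4 + 9) / 6 = 24/6 = 4
  mean(X_2) = (7 + 7 + 1 + 8 + 1 + 3) / 6 = 27/6 = 4.5
  x̄ = (4, 4.5),  deviation x̄ - mu_0 = (4, 4.5) - (3, 3) = (1, 1.5).

Step 2 — sample covariance matrix, S[i,j] = (1/(n-1)) · Σ_k (x_{k,i} - mean_i) · (x_{k,j} - mean_j), divisor n-1 = 5:
  S[X_1,X_1] = ((3)·(3) + (-3)·(-3) + (-2)·(-2) + (-3)·(-3) + (0)·(0) + (5)·(5)) / 5 = 56/5 = 11.2
  S[X_1,X_2] = ((3)·(2.5) + (-3)·(2.5) + (-2)·(-3.5) + (-3)·(3.5) + (0)·(-3.5) + (5)·(-1.5)) / 5 = -11/5 = -2.2
  S[X_2,X_2] = ((2.5)·(2.5) + (2.5)·(2.5) + (-3.5)·(-3.5) + (3.5)·(3.5) + (-3.5)·(-3.5) + (-1.5)·(-1.5)) / 5 = 51.5/5 = 10.3
  S = [[11.2, -2.2],
 [-2.2, 10.3]].

Step 3 — invert S. det(S) = 11.2·10.3 - (-2.2)² = 110.52.
  S^{-1} = (1/det) · [[d, -b], [-b, a]] = [[0.0932, 0.0199],
 [0.0199, 0.1013]].

Step 4 — quadratic form (x̄ - mu_0)^T · S^{-1} · (x̄ - mu_0):
  S^{-1} · (x̄ - mu_0) = (0.1231, 0.1719),
  (x̄ - mu_0)^T · [...] = (1)·(0.1231) + (1.5)·(0.1719) = 0.3809.

Step 5 — scale by n: T² = 6 · 0.3809 = 2.2856.

T² ≈ 2.2856


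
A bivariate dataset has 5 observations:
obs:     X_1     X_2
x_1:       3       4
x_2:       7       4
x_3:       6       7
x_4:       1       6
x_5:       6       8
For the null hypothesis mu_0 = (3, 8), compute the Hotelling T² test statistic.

Step 1 — sample mean vector:
  mean(X_1) = (3 + 7 + 6 + 1 + 6) / 5 = 23/5 = 4.6
  mean(X_2) = (4 + 4 + 7 + 6 + 8) / 5 = 29/5 = 5.8
  x̄ = (4.6, 5.8),  deviation x̄ - mu_0 = (4.6, 5.8) - (3, 8) = (1.6, -2.2).

Step 2 — sample covariance matrix, S[i,j] = (1/(n-1)) · Σ_k (x_{k,i} - mean_i) · (x_{k,j} - mean_j), divisor n-1 = 4:
  S[X_1,X_1] = ((-1.6)·(-1.6) + (2.4)·(2.4) + (1.4)·(1.4) + (-3.6)·(-3.6) + (1.4)·(1.4)) / 4 = 25.2/4 = 6.3
  S[X_1,X_2] = ((-1.6)·(-1.8) + (2.4)·(-1.8) + (1.4)·(1.2) + (-3.6)·(0.2) + (1.4)·(2.2)) / 4 = 2.6/4 = 0.65
  S[X_2,X_2] = ((-1.8)·(-1.8) + (-1.8)·(-1.8) + (1.2)·(1.2) + (0.2)·(0.2) + (2.2)·(2.2)) / 4 = 12.8/4 = 3.2
  S = [[6.3, 0.65],
 [0.65, 3.2]].

Step 3 — invert S. det(S) = 6.3·3.2 - (0.65)² = 19.7375.
  S^{-1} = (1/det) · [[d, -b], [-b, a]] = [[0.1621, -0.0329],
 [-0.0329, 0.3192]].

Step 4 — quadratic form (x̄ - mu_0)^T · S^{-1} · (x̄ - mu_0):
  S^{-1} · (x̄ - mu_0) = (0.3319, -0.7549),
  (x̄ - mu_0)^T · [...] = (1.6)·(0.3319) + (-2.2)·(-0.7549) = 2.1918.

Step 5 — scale by n: T² = 5 · 2.1918 = 10.9588.

T² ≈ 10.9588


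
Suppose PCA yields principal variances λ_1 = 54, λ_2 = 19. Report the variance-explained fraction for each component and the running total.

Step 1 — total variance = trace(Sigma) = Σ λ_i = 54 + 19 = 73.

Step 2 — fraction explained by component i = λ_i / Σ λ:
  PC1: 54/73 = 0.7397
  PC2: 19/73 = 0.2603

Step 3 — cumulative fraction after k components = (λ_1 + ... + λ_k) / Σ λ:
  k = 1: 54/73 = 0.7397
  k = 2: (54 + 19)/73 = 73/73 = 1

Summary (fraction, with percent):

explained: PC1 0.7397 (73.97%), PC2 0.2603 (26.03%);  cumulative: 0.7397, 1


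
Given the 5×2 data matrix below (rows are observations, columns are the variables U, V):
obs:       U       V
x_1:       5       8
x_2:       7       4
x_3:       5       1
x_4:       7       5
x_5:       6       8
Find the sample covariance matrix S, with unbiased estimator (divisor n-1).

Step 1 — column means:
  mean(U) = (5 + 7 + 5 + 7 + 6) / 5 = 30/5 = 6
  mean(V) = (8 + 4 + 1 + 5 + 8) / 5 = 26/5 = 5.2

Step 2 — sample covariance S[i,j] = (1/(n-1)) · Σ_k (x_{k,i} - mean_i) · (x_{k,j} - mean_j), with n-1 = 4.
  S[U,U] = ((-1)·(-1) + (1)·(1) + (-1)·(-1) + (1)·(1) + (0)·(0)) / 4 = 4/4 = 1
  S[U,V] = ((-1)·(2.8) + (1)·(-1.2) + (-1)·(-4.2) + (1)·(-0.2) + (0)·(2.8)) / 4 = 0/4 = 0
  S[V,V] = ((2.8)·(2.8) + (-1.2)·(-1.2) + (-4.2)·(-4.2) + (-0.2)·(-0.2) + (2.8)·(2.8)) / 4 = 34.8/4 = 8.7

S is symmetric (S[j,i] = S[i,j]). Assembling:

S = [[1, 0],
 [0, 8.7]]


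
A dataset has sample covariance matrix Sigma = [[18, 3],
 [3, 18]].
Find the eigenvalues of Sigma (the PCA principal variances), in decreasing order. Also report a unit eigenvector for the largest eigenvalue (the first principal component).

Step 1 — characteristic polynomial of 2×2 Sigma:
  det(Sigma - λI) = λ² - trace · λ + det = 0.
  trace = 18 + 18 = 36, det = 18·18 - (3)² = 315.
Step 2 — discriminant:
  Δ = trace² - 4·det = 1296 - 1260 = 36.
Step 3 — eigenvalues:
  λ = (trace ± √Δ)/2 = (36 ± 6)/2,
  λ_1 = 21,  λ_2 = 15.

Step 4 — unit eigenvector for λ_1: solve (Sigma - λ_1 I)v = 0. First row:
  (18 - 21)·v_x + (3)·v_y = 0, i.e. (-3)·v_x + (3)·v_y = 0,
  so v ∝ (b, λ_1 - a) = (3, 3) = u.
  ||u|| = √((3)² + (3)²) = √(18) ≈ 4.2426,
  v_1 = u/||u|| ≈ (0.7071, 0.7071) (||v_1|| = 1).

λ_1 = 21,  λ_2 = 15;  v_1 ≈ (0.7071, 0.7071)


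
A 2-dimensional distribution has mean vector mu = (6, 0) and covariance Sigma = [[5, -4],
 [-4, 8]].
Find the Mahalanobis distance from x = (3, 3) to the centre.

Step 1 — centre the observation: (x - mu) = (-3, 3).

Step 2 — invert Sigma. det(Sigma) = 5·8 - (-4)² = 24.
  Sigma^{-1} = (1/det) · [[d, -b], [-b, a]] = [[0.3333, 0.1667],
 [0.1667, 0.2083]].

Step 3 — form the quadratic (x - mu)^T · Sigma^{-1} · (x - mu):
  Sigma^{-1} · (x - mu) = (-0.5, 0.125).
  (x - mu)^T · [Sigma^{-1} · (x - mu)] = (-3)·(-0.5) + (3)·(0.125) = 1.875.

Step 4 — take square root: d = √(1.875) ≈ 1.3693.

d(x, mu) = √(1.875) ≈ 1.3693


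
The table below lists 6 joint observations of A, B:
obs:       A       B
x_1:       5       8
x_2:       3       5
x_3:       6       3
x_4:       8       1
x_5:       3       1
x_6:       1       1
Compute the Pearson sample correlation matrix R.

Step 1 — column means:
  mean(A) = (5 + 3 + 6 + 8 + 3 + 1) / 6 = 26/6 = 4.3333
  mean(B) = (8 + 5 + 3 + 1 + 1 + 1) / 6 = 19/6 = 3.1667

Step 2 — sample variances and covariances s[i,j] = (1/(n-1)) · Σ_k (x_{k,i} - mean_i) · (x_{k,j} - mean_j), with n-1 = 5:
  s[A,A] = ((0.6667)·(0.6667) + (-1.3333)·(-1.3333) + (1.6667)·(1.6667) + (3.6667)·(3.6667) + (-1.3333)·(-1.3333) + (-3.3333)·(-3.3333)) / 5 = 31.3333/5 = 6.2667
  s[A,B] = ((0.6667)·(4.8333) + (-1.3333)·(1.8333) + (1.6667)·(-0.1667) + (3.6667)·(-2.1667) + (-1.3333)·(-2.1667) + (-3.3333)·(-2.1667)) / 5 = 2.6667/5 = 0.5333
  s[B,B] = ((4.8333)·(4.8333) + (1.8333)·(1.8333) + (-0.1667)·(-0.1667) + (-2.1667)·(-2.1667) + (-2.1667)·(-2.1667) + (-2.1667)·(-2.1667)) / 5 = 40.8333/5 = 8.1667
  Sample standard deviations s_i = √(s[i,i]):
  s(A) = √(6.2667) = 2.5033
  s(B) = √(8.1667) = 2.8577

Step 3 — r_{ij} = s_{ij} / (s_i · s_j):
  r[A,A] = 1 (diagonal).
  r[A,B] = 0.5333 / (2.5033 · 2.8577) = 0.5333 / 7.1539 = 0.0746
  r[B,B] = 1 (diagonal).

R is symmetric with unit diagonal. Assembling:

R = [[1, 0.0746],
 [0.0746, 1]]


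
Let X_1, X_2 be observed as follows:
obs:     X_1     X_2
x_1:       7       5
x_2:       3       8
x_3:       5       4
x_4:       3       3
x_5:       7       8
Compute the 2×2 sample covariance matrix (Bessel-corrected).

Step 1 — column means:
  mean(X_1) = (7 + 3 + 5 + 3 + 7) / 5 = 25/5 = 5
  mean(X_2) = (5 + 8 + 4 + 3 + 8) / 5 = 28/5 = 5.6

Step 2 — sample covariance S[i,j] = (1/(n-1)) · Σ_k (x_{k,i} - mean_i) · (x_{k,j} - mean_j), with n-1 = 4.
  S[X_1,X_1] = ((2)·(2) + (-2)·(-2) + (0)·(0) + (-2)·(-2) + (2)·(2)) / 4 = 16/4 = 4
  S[X_1,X_2] = ((2)·(-0.6) + (-2)·(2.4) + (0)·(-1.6) + (-2)·(-2.6) + (2)·(2.4)) / 4 = 4/4 = 1
  S[X_2,X_2] = ((-0.6)·(-0.6) + (2.4)·(2.4) + (-1.6)·(-1.6) + (-2.6)·(-2.6) + (2.4)·(2.4)) / 4 = 21.2/4 = 5.3

S is symmetric (S[j,i] = S[i,j]). Assembling:

S = [[4, 1],
 [1, 5.3]]


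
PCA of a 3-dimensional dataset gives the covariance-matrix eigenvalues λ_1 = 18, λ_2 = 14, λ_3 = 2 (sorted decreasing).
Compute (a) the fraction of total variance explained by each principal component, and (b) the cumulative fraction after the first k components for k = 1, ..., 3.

Step 1 — total variance = trace(Sigma) = Σ λ_i = 18 + 14 + 2 = 34.

Step 2 — fraction explained by component i = λ_i / Σ λ:
  PC1: 18/34 = 0.5294
  PC2: 14/34 = 0.4118
  PC3: 2/34 = 0.0588

Step 3 — cumulative fraction after k components = (λ_1 + ... + λ_k) / Σ λ:
  k = 1: 18/34 = 0.5294
  k = 2: (18 + 14)/34 = 32/34 = 0.9412
  k = 3: (18 + 14 + 2)/34 = 34/34 = 1

Summary (fraction, with percent):

explained: PC1 0.5294 (52.94%), PC2 0.4118 (41.18%), PC3 0.0588 (5.88%);  cumulative: 0.5294, 0.9412, 1


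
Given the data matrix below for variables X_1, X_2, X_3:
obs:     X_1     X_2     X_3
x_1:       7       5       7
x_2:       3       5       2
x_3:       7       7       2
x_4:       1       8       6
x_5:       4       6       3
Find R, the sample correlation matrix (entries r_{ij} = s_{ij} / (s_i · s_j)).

Step 1 — column means:
  mean(X_1) = (7 + 3 + 7 + 1 + 4) / 5 = 22/5 = 4.4
  mean(X_2) = (5 + 5 + 7 + 8 + 6) / 5 = 31/5 = 6.2
  mean(X_3) = (7 + 2 + 2 + 6 + 3) / 5 = 20/5 = 4

Step 2 — sample variances and covariances s[i,j] = (1/(n-1)) · Σ_k (x_{k,i} - mean_i) · (x_{k,j} - mean_j), with n-1 = 4:
  s[X_1,X_1] = ((2.6)·(2.6) + (-1.4)·(-1.4) + (2.6)·(2.6) + (-3.4)·(-3.4) + (-0.4)·(-0.4)) / 4 = 27.2/4 = 6.8
  s[X_1,X_2] = ((2.6)·(-1.2) + (-1.4)·(-1.2) + (2.6)·(0.8) + (-3.4)·(1.8) + (-0.4)·(-0.2)) / 4 = -5.4/4 = -1.35
  s[X_1,X_3] = ((2.6)·(3) + (-1.4)·(-2) + (2.6)·(-2) + (-3.4)·(2) + (-0.4)·(-1)) / 4 = -1/4 = -0.25
  s[X_2,X_2] = ((-1.2)·(-1.2) + (-1.2)·(-1.2) + (0.8)·(0.8) + (1.8)·(1.8) + (-0.2)·(-0.2)) / 4 = 6.8/4 = 1.7
  s[X_2,X_3] = ((-1.2)·(3) + (-1.2)·(-2) + (0.8)·(-2) + (1.8)·(2) + (-0.2)·(-1)) / 4 = 1/4 = 0.25
  s[X_3,X_3] = ((3)·(3) + (-2)·(-2) + (-2)·(-2) + (2)·(2) + (-1)·(-1)) / 4 = 22/4 = 5.5
  Sample standard deviations s_i = √(s[i,i]):
  s(X_1) = √(6.8) = 2.6077
  s(X_2) = √(1.7) = 1.3038
  s(X_3) = √(5.5) = 2.3452

Step 3 — r_{ij} = s_{ij} / (s_i · s_j):
  r[X_1,X_1] = 1 (diagonal).
  r[X_1,X_2] = -1.35 / (2.6077 · 1.3038) = -1.35 / 3.4 = -0.3971
  r[X_1,X_3] = -0.25 / (2.6077 · 2.3452) = -0.25 / 6.1156 = -0.0409
  r[X_2,X_2] = 1 (diagonal).
  r[X_2,X_3] = 0.25 / (1.3038 · 2.3452) = 0.25 / 3.0578 = 0.0818
  r[X_3,X_3] = 1 (diagonal).

R is symmetric with unit diagonal. Assembling:

R = [[1, -0.3971, -0.0409],
 [-0.3971, 1, 0.0818],
 [-0.0409, 0.0818, 1]]


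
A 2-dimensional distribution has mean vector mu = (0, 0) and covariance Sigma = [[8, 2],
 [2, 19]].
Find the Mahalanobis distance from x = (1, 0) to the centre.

Step 1 — centre the observation: (x - mu) = (1, 0).

Step 2 — invert Sigma. det(Sigma) = 8·19 - (2)² = 148.
  Sigma^{-1} = (1/det) · [[d, -b], [-b, a]] = [[0.1284, -0.0135],
 [-0.0135, 0.0541]].

Step 3 — form the quadratic (x - mu)^T · Sigma^{-1} · (x - mu):
  Sigma^{-1} · (x - mu) = (0.1284, -0.0135).
  (x - mu)^T · [Sigma^{-1} · (x - mu)] = (1)·(0.1284) + (0)·(-0.0135) = 0.1284.

Step 4 — take square root: d = √(0.1284) ≈ 0.3583.

d(x, mu) = √(0.1284) ≈ 0.3583


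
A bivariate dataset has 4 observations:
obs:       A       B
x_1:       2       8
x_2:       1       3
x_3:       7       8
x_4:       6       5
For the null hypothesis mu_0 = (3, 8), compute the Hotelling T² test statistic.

Step 1 — sample mean vector:
  mean(A) = (2 + 1 + 7 + 6) / 4 = 16/4 = 4
  mean(B) = (8 + 3 + 8 + 5) / 4 = 24/4 = 6
  x̄ = (4, 6),  deviation x̄ - mu_0 = (4, 6) - (3, 8) = (1, -2).

Step 2 — sample covariance matrix, S[i,j] = (1/(n-1)) · Σ_k (x_{k,i} - mean_i) · (x_{k,j} - mean_j), divisor n-1 = 3:
  S[A,A] = ((-2)·(-2) + (-3)·(-3) + (3)·(3) + (2)·(2)) / 3 = 26/3 = 8.6667
  S[A,B] = ((-2)·(2) + (-3)·(-3) + (3)·(2) + (2)·(-1)) / 3 = 9/3 = 3
  S[B,B] = ((2)·(2) + (-3)·(-3) + (2)·(2) + (-1)·(-1)) / 3 = 18/3 = 6
  S = [[8.6667, 3],
 [3, 6]].

Step 3 — invert S. det(S) = 8.6667·6 - (3)² = 43.
  S^{-1} = (1/det) · [[d, -b], [-b, a]] = [[0.1395, -0.0698],
 [-0.0698, 0.2016]].

Step 4 — quadratic form (x̄ - mu_0)^T · S^{-1} · (x̄ - mu_0):
  S^{-1} · (x̄ - mu_0) = (0.2791, -0.4729),
  (x̄ - mu_0)^T · [...] = (1)·(0.2791) + (-2)·(-0.4729) = 1.2248.

Step 5 — scale by n: T² = 4 · 1.2248 = 4.8992.

T² ≈ 4.8992


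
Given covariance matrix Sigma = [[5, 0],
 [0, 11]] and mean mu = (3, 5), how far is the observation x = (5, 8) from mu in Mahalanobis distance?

Step 1 — centre the observation: (x - mu) = (2, 3).

Step 2 — invert Sigma. det(Sigma) = 5·11 - (0)² = 55.
  Sigma^{-1} = (1/det) · [[d, -b], [-b, a]] = [[0.2, 0],
 [0, 0.0909]].

Step 3 — form the quadratic (x - mu)^T · Sigma^{-1} · (x - mu):
  Sigma^{-1} · (x - mu) = (0.4, 0.2727).
  (x - mu)^T · [Sigma^{-1} · (x - mu)] = (2)·(0.4) + (3)·(0.2727) = 1.6182.

Step 4 — take square root: d = √(1.6182) ≈ 1.2721.

d(x, mu) = √(1.6182) ≈ 1.2721


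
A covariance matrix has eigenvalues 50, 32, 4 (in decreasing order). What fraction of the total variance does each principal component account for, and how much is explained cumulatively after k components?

Step 1 — total variance = trace(Sigma) = Σ λ_i = 50 + 32 + 4 = 86.

Step 2 — fraction explained by component i = λ_i / Σ λ:
  PC1: 50/86 = 0.5814
  PC2: 32/86 = 0.3721
  PC3: 4/86 = 0.0465

Step 3 — cumulative fraction after k components = (λ_1 + ... + λ_k) / Σ λ:
  k = 1: 50/86 = 0.5814
  k = 2: (50 + 32)/86 = 82/86 = 0.9535
  k = 3: (50 + 32 + 4)/86 = 86/86 = 1

Summary (fraction, with percent):

explained: PC1 0.5814 (58.14%), PC2 0.3721 (37.21%), PC3 0.0465 (4.65%);  cumulative: 0.5814, 0.9535, 1


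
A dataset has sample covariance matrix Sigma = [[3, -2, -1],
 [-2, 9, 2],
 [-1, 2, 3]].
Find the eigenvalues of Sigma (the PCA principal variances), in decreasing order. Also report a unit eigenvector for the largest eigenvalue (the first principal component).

Step 1 — characteristic polynomial p(λ) = det(λI - Sigma) = λ³ - tr·λ² + c_1·λ - det, where tr = trace, c_1 = sum of the principal 2×2 minors, det = det(Sigma):
  tr = 3 + 9 + 3 = 15,
  c_1 = (3·9 - (-2)²) + (3·3 - (-1)²) + (9·3 - (2)²) = 23 + 8 + 23 = 54,
  det = 3·(9·3 - (2)²) - (-2)·((-2)·3 - (2)·(-1)) + (-1)·((-2)·(2) - 9·(-1)) = 3·(23) - (-2)·(-4) + (-1)·(5) = 56.
  So p(λ) = λ³ - 15λ² + 54λ - 56.
Step 2 — look for an integer root (rational root theorem: any rational root is an integer divisor of 56). Testing λ = 2:
  p(2) = 8 - 60 + 108 - 56 = 0  ✓
  Dividing out (λ - 2): p(λ) = (λ - 2)(λ² - 13λ + 28).
Step 3 — remaining eigenvalues from the quadratic λ² - 13λ + 28 = 0:
  Δ = 13² - 4·28 = 169 - 112 = 57,  λ = (13 ± √57)/2 = (13 ± 7.5498)/2 ≈ 10.2749 or 2.7251.
  Sorted: λ_1 = 10.2749,  λ_2 = 2.7251,  λ_3 = 2  (check: sum = 15 = tr ✓).

Step 4 — unit eigenvector for λ_1 ≈ 10.2749: v spans the null space of (Sigma - λ_1 I), whose rows are
  r_1 = (-7.2749, -2, -1),  r_2 = (-2, -1.2749, 2),  r_3 = (-1, 2, -7.2749).
  v is orthogonal to every row, so take v ∝ r_1 × r_2 = ((-2)·(2) - (-1)·(-1.2749), (-1)·(-2) - (-7.2749)·(2), (-7.2749)·(-1.2749) - (-2)·(-2)) ≈ (-5.2749, 16.5498, 5.2749).
  Rescale (multiply by -1 so the first nonzero entry is positive): u = (5.2749, -16.5498, -5.2749).
  ||u|| = √((5.2749)² + (-16.5498)² + (-5.2749)²) = √(329.5465) ≈ 18.1534,  v_1 = u/||u|| ≈ (0.2906, -0.9117, -0.2906) (||v_1|| = 1).

λ_1 = 10.2749,  λ_2 = 2.7251,  λ_3 = 2;  v_1 ≈ (0.2906, -0.9117, -0.2906)


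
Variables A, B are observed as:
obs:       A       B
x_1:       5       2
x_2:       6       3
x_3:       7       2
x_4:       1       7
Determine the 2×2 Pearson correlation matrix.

Step 1 — column means:
  mean(A) = (5 + 6 + 7 + 1) / 4 = 19/4 = 4.75
  mean(B) = (2 + 3 + 2 + 7) / 4 = 14/4 = 3.5

Step 2 — sample variances and covariances s[i,j] = (1/(n-1)) · Σ_k (x_{k,i} - mean_i) · (x_{k,j} - mean_j), with n-1 = 3:
  s[A,A] = ((0.25)·(0.25) + (1.25)·(1.25) + (2.25)·(2.25) + (-3.75)·(-3.75)) / 3 = 20.75/3 = 6.9167
  s[A,B] = ((0.25)·(-1.5) + (1.25)·(-0.5) + (2.25)·(-1.5) + (-3.75)·(3.5)) / 3 = -17.5/3 = -5.8333
  s[B,B] = ((-1.5)·(-1.5) + (-0.5)·(-0.5) + (-1.5)·(-1.5) + (3.5)·(3.5)) / 3 = 17/3 = 5.6667
  Sample standard deviations s_i = √(s[i,i]):
  s(A) = √(6.9167) = 2.63
  s(B) = √(5.6667) = 2.3805

Step 3 — r_{ij} = s_{ij} / (s_i · s_j):
  r[A,A] = 1 (diagonal).
  r[A,B] = -5.8333 / (2.63 · 2.3805) = -5.8333 / 6.2605 = -0.9318
  r[B,B] = 1 (diagonal).

R is symmetric with unit diagonal. Assembling:

R = [[1, -0.9318],
 [-0.9318, 1]]


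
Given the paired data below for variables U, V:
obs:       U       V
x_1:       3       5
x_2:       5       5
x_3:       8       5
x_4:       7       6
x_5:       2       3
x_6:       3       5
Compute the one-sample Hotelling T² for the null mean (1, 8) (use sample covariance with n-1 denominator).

Step 1 — sample mean vector:
  mean(U) = (3 + 5 + 8 + 7 + 2 + 3) / 6 = 28/6 = 4.6667
  mean(V) = (5 + 5 + 5 + 6 + 3 + 5) / 6 = 29/6 = 4.8333
  x̄ = (4.6667, 4.8333),  deviation x̄ - mu_0 = (4.6667, 4.8333) - (1, 8) = (3.6667, -3.1667).

Step 2 — sample covariance matrix, S[i,j] = (1/(n-1)) · Σ_k (x_{k,i} - mean_i) · (x_{k,j} - mean_j), divisor n-1 = 5:
  S[U,U] = ((-1.6667)·(-1.6667) + (0.3333)·(0.3333) + (3.3333)·(3.3333) + (2.3333)·(2.3333) + (-2.6667)·(-2.6667) + (-1.6667)·(-1.6667)) / 5 = 29.3333/5 = 5.8667
  S[U,V] = ((-1.6667)·(0.1667) + (0.3333)·(0.1667) + (3.3333)·(0.1667) + (2.3333)·(1.1667) + (-2.6667)·(-1.8333) + (-1.6667)·(0.1667)) / 5 = 7.6667/5 = 1.5333
  S[V,V] = ((0.1667)·(0.1667) + (0.1667)·(0.1667) + (0.1667)·(0.1667) + (1.1667)·(1.1667) + (-1.8333)·(-1.8333) + (0.1667)·(0.1667)) / 5 = 4.8333/5 = 0.9667
  S = [[5.8667, 1.5333],
 [1.5333, 0.9667]].

Step 3 — invert S. det(S) = 5.8667·0.9667 - (1.5333)² = 3.32.
  S^{-1} = (1/det) · [[d, -b], [-b, a]] = [[0.2912, -0.4618],
 [-0.4618, 1.7671]].

Step 4 — quadratic form (x̄ - mu_0)^T · S^{-1} · (x̄ - mu_0):
  S^{-1} · (x̄ - mu_0) = (2.5301, -7.2892),
  (x̄ - mu_0)^T · [...] = (3.6667)·(2.5301) + (-3.1667)·(-7.2892) = 32.3594.

Step 5 — scale by n: T² = 6 · 32.3594 = 194.1566.

T² ≈ 194.1566


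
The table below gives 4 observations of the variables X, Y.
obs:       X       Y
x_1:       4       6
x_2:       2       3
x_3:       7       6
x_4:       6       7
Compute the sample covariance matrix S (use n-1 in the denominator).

Step 1 — column means:
  mean(X) = (4 + 2 + 7 + 6) / 4 = 19/4 = 4.75
  mean(Y) = (6 + 3 + 6 + 7) / 4 = 22/4 = 5.5

Step 2 — sample covariance S[i,j] = (1/(n-1)) · Σ_k (x_{k,i} - mean_i) · (x_{k,j} - mean_j), with n-1 = 3.
  S[X,X] = ((-0.75)·(-0.75) + (-2.75)·(-2.75) + (2.25)·(2.25) + (1.25)·(1.25)) / 3 = 14.75/3 = 4.9167
  S[X,Y] = ((-0.75)·(0.5) + (-2.75)·(-2.5) + (2.25)·(0.5) + (1.25)·(1.5)) / 3 = 9.5/3 = 3.1667
  S[Y,Y] = ((0.5)·(0.5) + (-2.5)·(-2.5) + (0.5)·(0.5) + (1.5)·(1.5)) / 3 = 9/3 = 3

S is symmetric (S[j,i] = S[i,j]). Assembling:

S = [[4.9167, 3.1667],
 [3.1667, 3]]


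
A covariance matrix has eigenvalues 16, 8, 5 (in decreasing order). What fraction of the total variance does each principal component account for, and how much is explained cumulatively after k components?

Step 1 — total variance = trace(Sigma) = Σ λ_i = 16 + 8 + 5 = 29.

Step 2 — fraction explained by component i = λ_i / Σ λ:
  PC1: 16/29 = 0.5517
  PC2: 8/29 = 0.2759
  PC3: 5/29 = 0.1724

Step 3 — cumulative fraction after k components = (λ_1 + ... + λ_k) / Σ λ:
  k = 1: 16/29 = 0.5517
  k = 2: (16 + 8)/29 = 24/29 = 0.8276
  k = 3: (16 + 8 + 5)/29 = 29/29 = 1

Summary (fraction, with percent):

explained: PC1 0.5517 (55.17%), PC2 0.2759 (27.59%), PC3 0.1724 (17.24%);  cumulative: 0.5517, 0.8276, 1


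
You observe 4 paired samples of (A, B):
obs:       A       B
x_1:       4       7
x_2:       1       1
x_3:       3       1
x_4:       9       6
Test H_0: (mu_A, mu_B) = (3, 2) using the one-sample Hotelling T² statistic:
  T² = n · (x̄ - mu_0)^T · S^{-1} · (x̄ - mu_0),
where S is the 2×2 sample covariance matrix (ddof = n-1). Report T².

Step 1 — sample mean vector:
  mean(A) = (4 + 1 + 3 + 9) / 4 = 17/4 = 4.25
  mean(B) = (7 + 1 + 1 + 6) / 4 = 15/4 = 3.75
  x̄ = (4.25, 3.75),  deviation x̄ - mu_0 = (4.25, 3.75) - (3, 2) = (1.25, 1.75).

Step 2 — sample covariance matrix, S[i,j] = (1/(n-1)) · Σ_k (x_{k,i} - mean_i) · (x_{k,j} - mean_j), divisor n-1 = 3:
  S[A,A] = ((-0.25)·(-0.25) + (-3.25)·(-3.25) + (-1.25)·(-1.25) + (4.75)·(4.75)) / 3 = 34.75/3 = 11.5833
  S[A,B] = ((-0.25)·(3.25) + (-3.25)·(-2.75) + (-1.25)·(-2.75) + (4.75)·(2.25)) / 3 = 22.25/3 = 7.4167
  S[B,B] = ((3.25)·(3.25) + (-2.75)·(-2.75) + (-2.75)·(-2.75) + (2.25)·(2.25)) / 3 = 30.75/3 = 10.25
  S = [[11.5833, 7.4167],
 [7.4167, 10.25]].

Step 3 — invert S. det(S) = 11.5833·10.25 - (7.4167)² = 63.7222.
  S^{-1} = (1/det) · [[d, -b], [-b, a]] = [[0.1609, -0.1164],
 [-0.1164, 0.1818]].

Step 4 — quadratic form (x̄ - mu_0)^T · S^{-1} · (x̄ - mu_0):
  S^{-1} · (x̄ - mu_0) = (-0.0026, 0.1726),
  (x̄ - mu_0)^T · [...] = (1.25)·(-0.0026) + (1.75)·(0.1726) = 0.2988.

Step 5 — scale by n: T² = 4 · 0.2988 = 1.1953.

T² ≈ 1.1953


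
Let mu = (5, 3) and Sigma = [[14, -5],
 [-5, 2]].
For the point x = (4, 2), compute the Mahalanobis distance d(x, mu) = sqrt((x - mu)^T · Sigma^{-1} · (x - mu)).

Step 1 — centre the observation: (x - mu) = (-1, -1).

Step 2 — invert Sigma. det(Sigma) = 14·2 - (-5)² = 3.
  Sigma^{-1} = (1/det) · [[d, -b], [-b, a]] = [[0.6667, 1.6667],
 [1.6667, 4.6667]].

Step 3 — form the quadratic (x - mu)^T · Sigma^{-1} · (x - mu):
  Sigma^{-1} · (x - mu) = (-2.3333, -6.3333).
  (x - mu)^T · [Sigma^{-1} · (x - mu)] = (-1)·(-2.3333) + (-1)·(-6.3333) = 8.6667.

Step 4 — take square root: d = √(8.6667) ≈ 2.9439.

d(x, mu) = √(8.6667) ≈ 2.9439


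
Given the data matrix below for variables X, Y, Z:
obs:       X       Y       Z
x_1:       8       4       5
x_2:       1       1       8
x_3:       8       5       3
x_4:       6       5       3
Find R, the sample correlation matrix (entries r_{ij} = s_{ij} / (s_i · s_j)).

Step 1 — column means:
  mean(X) = (8 + 1 + 8 + 6) / 4 = 23/4 = 5.75
  mean(Y) = (4 + 1 + 5 + 5) / 4 = 15/4 = 3.75
  mean(Z) = (5 + 8 + 3 + 3) / 4 = 19/4 = 4.75

Step 2 — sample variances and covariances s[i,j] = (1/(n-1)) · Σ_k (x_{k,i} - mean_i) · (x_{k,j} - mean_j), with n-1 = 3:
  s[X,X] = ((2.25)·(2.25) + (-4.75)·(-4.75) + (2.25)·(2.25) + (0.25)·(0.25)) / 3 = 32.75/3 = 10.9167
  s[X,Y] = ((2.25)·(0.25) + (-4.75)·(-2.75) + (2.25)·(1.25) + (0.25)·(1.25)) / 3 = 16.75/3 = 5.5833
  s[X,Z] = ((2.25)·(0.25) + (-4.75)·(3.25) + (2.25)·(-1.75) + (0.25)·(-1.75)) / 3 = -19.25/3 = -6.4167
  s[Y,Y] = ((0.25)·(0.25) + (-2.75)·(-2.75) + (1.25)·(1.25) + (1.25)·(1.25)) / 3 = 10.75/3 = 3.5833
  s[Y,Z] = ((0.25)·(0.25) + (-2.75)·(3.25) + (1.25)·(-1.75) + (1.25)·(-1.75)) / 3 = -13.25/3 = -4.4167
  s[Z,Z] = ((0.25)·(0.25) + (3.25)·(3.25) + (-1.75)·(-1.75) + (-1.75)·(-1.75)) / 3 = 16.75/3 = 5.5833
  Sample standard deviations s_i = √(s[i,i]):
  s(X) = √(10.9167) = 3.304
  s(Y) = √(3.5833) = 1.893
  s(Z) = √(5.5833) = 2.3629

Step 3 — r_{ij} = s_{ij} / (s_i · s_j):
  r[X,X] = 1 (diagonal).
  r[X,Y] = 5.5833 / (3.304 · 1.893) = 5.5833 / 6.2544 = 0.8927
  r[X,Z] = -6.4167 / (3.304 · 2.3629) = -6.4167 / 7.8071 = -0.8219
  r[Y,Y] = 1 (diagonal).
  r[Y,Z] = -4.4167 / (1.893 · 2.3629) = -4.4167 / 4.4729 = -0.9874
  r[Z,Z] = 1 (diagonal).

R is symmetric with unit diagonal. Assembling:

R = [[1, 0.8927, -0.8219],
 [0.8927, 1, -0.9874],
 [-0.8219, -0.9874, 1]]


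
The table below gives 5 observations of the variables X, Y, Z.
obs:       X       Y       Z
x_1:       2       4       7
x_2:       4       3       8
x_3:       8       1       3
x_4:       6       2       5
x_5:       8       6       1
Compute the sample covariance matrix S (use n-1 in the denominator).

Step 1 — column means:
  mean(X) = (2 + 4 + 8 + 6 + 8) / 5 = 28/5 = 5.6
  mean(Y) = (4 + 3 + 1 + 2 + 6) / 5 = 16/5 = 3.2
  mean(Z) = (7 + 8 + 3 + 5 + 1) / 5 = 24/5 = 4.8

Step 2 — sample covariance S[i,j] = (1/(n-1)) · Σ_k (x_{k,i} - mean_i) · (x_{k,j} - mean_j), with n-1 = 4.
  S[X,X] = ((-3.6)·(-3.6) + (-1.6)·(-1.6) + (2.4)·(2.4) + (0.4)·(0.4) + (2.4)·(2.4)) / 4 = 27.2/4 = 6.8
  S[X,Y] = ((-3.6)·(0.8) + (-1.6)·(-0.2) + (2.4)·(-2.2) + (0.4)·(-1.2) + (2.4)·(2.8)) / 4 = -1.6/4 = -0.4
  S[X,Z] = ((-3.6)·(2.2) + (-1.6)·(3.2) + (2.4)·(-1.8) + (0.4)·(0.2) + (2.4)·(-3.8)) / 4 = -26.4/4 = -6.6
  S[Y,Y] = ((0.8)·(0.8) + (-0.2)·(-0.2) + (-2.2)·(-2.2) + (-1.2)·(-1.2) + (2.8)·(2.8)) / 4 = 14.8/4 = 3.7
  S[Y,Z] = ((0.8)·(2.2) + (-0.2)·(3.2) + (-2.2)·(-1.8) + (-1.2)·(0.2) + (2.8)·(-3.8)) / 4 = -5.8/4 = -1.45
  S[Z,Z] = ((2.2)·(2.2) + (3.2)·(3.2) + (-1.8)·(-1.8) + (0.2)·(0.2) + (-3.8)·(-3.8)) / 4 = 32.8/4 = 8.2

S is symmetric (S[j,i] = S[i,j]). Assembling:

S = [[6.8, -0.4, -6.6],
 [-0.4, 3.7, -1.45],
 [-6.6, -1.45, 8.2]]


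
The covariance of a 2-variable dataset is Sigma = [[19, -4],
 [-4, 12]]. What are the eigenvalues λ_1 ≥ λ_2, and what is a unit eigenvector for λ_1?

Step 1 — characteristic polynomial of 2×2 Sigma:
  det(Sigma - λI) = λ² - trace · λ + det = 0.
  trace = 19 + 12 = 31, det = 19·12 - (-4)² = 212.
Step 2 — discriminant:
  Δ = trace² - 4·det = 961 - 848 = 113.
Step 3 — eigenvalues:
  λ = (trace ± √Δ)/2 = (31 ± 10.6301)/2,
  λ_1 = 20.8151,  λ_2 = 10.1849.

Step 4 — unit eigenvector for λ_1: solve (Sigma - λ_1 I)v = 0. First row:
  (19 - 20.8151)·v_x + (-4)·v_y = 0, i.e. (-1.8151)·v_x + (-4)·v_y = 0,
  so v ∝ (b, λ_1 - a) = (-4, 1.8151); multiply by -1 so the first entry is positive: u = (4, -1.8151).
  ||u|| = √((4)² + (-1.8151)²) = √(19.2945) ≈ 4.3925,
  v_1 = u/||u|| ≈ (0.9106, -0.4132) (||v_1|| = 1).

λ_1 = 20.8151,  λ_2 = 10.1849;  v_1 ≈ (0.9106, -0.4132)


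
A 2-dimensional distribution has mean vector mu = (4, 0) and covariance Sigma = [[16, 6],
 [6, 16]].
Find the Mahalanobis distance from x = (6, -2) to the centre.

Step 1 — centre the observation: (x - mu) = (2, -2).

Step 2 — invert Sigma. det(Sigma) = 16·16 - (6)² = 220.
  Sigma^{-1} = (1/det) · [[d, -b], [-b, a]] = [[0.0727, -0.0273],
 [-0.0273, 0.0727]].

Step 3 — form the quadratic (x - mu)^T · Sigma^{-1} · (x - mu):
  Sigma^{-1} · (x - mu) = (0.2, -0.2).
  (x - mu)^T · [Sigma^{-1} · (x - mu)] = (2)·(0.2) + (-2)·(-0.2) = 0.8.

Step 4 — take square root: d = √(0.8) ≈ 0.8944.

d(x, mu) = √(0.8) ≈ 0.8944


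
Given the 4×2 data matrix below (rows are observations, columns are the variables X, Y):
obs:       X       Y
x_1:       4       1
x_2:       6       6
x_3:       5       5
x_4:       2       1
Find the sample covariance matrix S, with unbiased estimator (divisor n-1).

Step 1 — column means:
  mean(X) = (4 + 6 + 5 + 2) / 4 = 17/4 = 4.25
  mean(Y) = (1 + 6 + 5 + 1) / 4 = 13/4 = 3.25

Step 2 — sample covariance S[i,j] = (1/(n-1)) · Σ_k (x_{k,i} - mean_i) · (x_{k,j} - mean_j), with n-1 = 3.
  S[X,X] = ((-0.25)·(-0.25) + (1.75)·(1.75) + (0.75)·(0.75) + (-2.25)·(-2.25)) / 3 = 8.75/3 = 2.9167
  S[X,Y] = ((-0.25)·(-2.25) + (1.75)·(2.75) + (0.75)·(1.75) + (-2.25)·(-2.25)) / 3 = 11.75/3 = 3.9167
  S[Y,Y] = ((-2.25)·(-2.25) + (2.75)·(2.75) + (1.75)·(1.75) + (-2.25)·(-2.25)) / 3 = 20.75/3 = 6.9167

S is symmetric (S[j,i] = S[i,j]). Assembling:

S = [[2.9167, 3.9167],
 [3.9167, 6.9167]]


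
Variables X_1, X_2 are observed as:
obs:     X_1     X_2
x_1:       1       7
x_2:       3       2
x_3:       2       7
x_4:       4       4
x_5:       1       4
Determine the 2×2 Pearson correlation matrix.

Step 1 — column means:
  mean(X_1) = (1 + 3 + 2 + 4 + 1) / 5 = 11/5 = 2.2
  mean(X_2) = (7 + 2 + 7 + 4 + 4) / 5 = 24/5 = 4.8

Step 2 — sample variances and covariances s[i,j] = (1/(n-1)) · Σ_k (x_{k,i} - mean_i) · (x_{k,j} - mean_j), with n-1 = 4:
  s[X_1,X_1] = ((-1.2)·(-1.2) + (0.8)·(0.8) + (-0.2)·(-0.2) + (1.8)·(1.8) + (-1.2)·(-1.2)) / 4 = 6.8/4 = 1.7
  s[X_1,X_2] = ((-1.2)·(2.2) + (0.8)·(-2.8) + (-0.2)·(2.2) + (1.8)·(-0.8) + (-1.2)·(-0.8)) / 4 = -5.8/4 = -1.45
  s[X_2,X_2] = ((2.2)·(2.2) + (-2.8)·(-2.8) + (2.2)·(2.2) + (-0.8)·(-0.8) + (-0.8)·(-0.8)) / 4 = 18.8/4 = 4.7
  Sample standard deviations s_i = √(s[i,i]):
  s(X_1) = √(1.7) = 1.3038
  s(X_2) = √(4.7) = 2.1679

Step 3 — r_{ij} = s_{ij} / (s_i · s_j):
  r[X_1,X_1] = 1 (diagonal).
  r[X_1,X_2] = -1.45 / (1.3038 · 2.1679) = -1.45 / 2.8267 = -0.513
  r[X_2,X_2] = 1 (diagonal).

R is symmetric with unit diagonal. Assembling:

R = [[1, -0.513],
 [-0.513, 1]]


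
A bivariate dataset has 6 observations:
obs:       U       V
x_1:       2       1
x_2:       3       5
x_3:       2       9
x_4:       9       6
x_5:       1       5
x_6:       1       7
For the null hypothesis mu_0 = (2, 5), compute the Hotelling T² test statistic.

Step 1 — sample mean vector:
  mean(U) = (2 + 3 + 2 + 9 + 1 + 1) / 6 = 18/6 = 3
  mean(V) = (1 + 5 + 9 + 6 + 5 + 7) / 6 = 33/6 = 5.5
  x̄ = (3, 5.5),  deviation x̄ - mu_0 = (3, 5.5) - (2, 5) = (1, 0.5).

Step 2 — sample covariance matrix, S[i,j] = (1/(n-1)) · Σ_k (x_{k,i} - mean_i) · (x_{k,j} - mean_j), divisor n-1 = 5:
  S[U,U] = ((-1)·(-1) + (0)·(0) + (-1)·(-1) + (6)·(6) + (-2)·(-2) + (-2)·(-2)) / 5 = 46/5 = 9.2
  S[U,V] = ((-1)·(-4.5) + (0)·(-0.5) + (-1)·(3.5) + (6)·(0.5) + (-2)·(-0.5) + (-2)·(1.5)) / 5 = 2/5 = 0.4
  S[V,V] = ((-4.5)·(-4.5) + (-0.5)·(-0.5) + (3.5)·(3.5) + (0.5)·(0.5) + (-0.5)·(-0.5) + (1.5)·(1.5)) / 5 = 35.5/5 = 7.1
  S = [[9.2, 0.4],
 [0.4, 7.1]].

Step 3 — invert S. det(S) = 9.2·7.1 - (0.4)² = 65.16.
  S^{-1} = (1/det) · [[d, -b], [-b, a]] = [[0.109, -0.0061],
 [-0.0061, 0.1412]].

Step 4 — quadratic form (x̄ - mu_0)^T · S^{-1} · (x̄ - mu_0):
  S^{-1} · (x̄ - mu_0) = (0.1059, 0.0645),
  (x̄ - mu_0)^T · [...] = (1)·(0.1059) + (0.5)·(0.0645) = 0.1381.

Step 5 — scale by n: T² = 6 · 0.1381 = 0.8287.

T² ≈ 0.8287


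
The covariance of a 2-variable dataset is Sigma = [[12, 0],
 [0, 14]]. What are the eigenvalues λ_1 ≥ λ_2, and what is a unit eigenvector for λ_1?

Step 1 — characteristic polynomial of 2×2 Sigma:
  det(Sigma - λI) = λ² - trace · λ + det = 0.
  trace = 12 + 14 = 26, det = 12·14 - (0)² = 168.
Step 2 — discriminant:
  Δ = trace² - 4·det = 676 - 672 = 4.
Step 3 — eigenvalues:
  λ = (trace ± √Δ)/2 = (26 ± 2)/2,
  λ_1 = 14,  λ_2 = 12.

Step 4 — unit eigenvector for λ_1: Sigma is diagonal, so its eigenvectors are the coordinate axes. λ_1 = 14 is the diagonal entry on the second coordinate axis, hence
  v_1 = (0, 1) (||v_1|| = 1).

λ_1 = 14,  λ_2 = 12;  v_1 ≈ (0, 1)


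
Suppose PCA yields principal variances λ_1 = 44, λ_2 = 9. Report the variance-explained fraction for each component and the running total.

Step 1 — total variance = trace(Sigma) = Σ λ_i = 44 + 9 = 53.

Step 2 — fraction explained by component i = λ_i / Σ λ:
  PC1: 44/53 = 0.8302
  PC2: 9/53 = 0.1698

Step 3 — cumulative fraction after k components = (λ_1 + ... + λ_k) / Σ λ:
  k = 1: 44/53 = 0.8302
  k = 2: (44 + 9)/53 = 53/53 = 1

Summary (fraction, with percent):

explained: PC1 0.8302 (83.02%), PC2 0.1698 (16.98%);  cumulative: 0.8302, 1


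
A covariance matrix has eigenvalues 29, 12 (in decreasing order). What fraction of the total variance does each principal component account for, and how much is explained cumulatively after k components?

Step 1 — total variance = trace(Sigma) = Σ λ_i = 29 + 12 = 41.

Step 2 — fraction explained by component i = λ_i / Σ λ:
  PC1: 29/41 = 0.7073
  PC2: 12/41 = 0.2927

Step 3 — cumulative fraction after k components = (λ_1 + ... + λ_k) / Σ λ:
  k = 1: 29/41 = 0.7073
  k = 2: (29 + 12)/41 = 41/41 = 1

Summary (fraction, with percent):

explained: PC1 0.7073 (70.73%), PC2 0.2927 (29.27%);  cumulative: 0.7073, 1


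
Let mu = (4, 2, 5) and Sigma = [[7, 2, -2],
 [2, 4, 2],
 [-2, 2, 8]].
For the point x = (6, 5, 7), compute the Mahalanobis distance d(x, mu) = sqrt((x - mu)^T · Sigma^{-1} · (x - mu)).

Step 1 — centre the observation: (x - mu) = (2, 3, 2).

Step 2 — invert Sigma (cofactor / det for 3×3, or solve directly):
  Sigma^{-1} = [[0.2121, -0.1515, 0.0909],
 [-0.1515, 0.3939, -0.1364],
 [0.0909, -0.1364, 0.1818]].

Step 3 — form the quadratic (x - mu)^T · Sigma^{-1} · (x - mu):
  Sigma^{-1} · (x - mu) = (0.1515, 0.6061, 0.1364).
  (x - mu)^T · [Sigma^{-1} · (x - mu)] = (2)·(0.1515) + (3)·(0.6061) + (2)·(0.1364) = 2.3939.

Step 4 — take square root: d = √(2.3939) ≈ 1.5472.

d(x, mu) = √(2.3939) ≈ 1.5472


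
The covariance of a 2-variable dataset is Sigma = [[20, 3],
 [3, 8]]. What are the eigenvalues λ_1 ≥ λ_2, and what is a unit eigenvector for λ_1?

Step 1 — characteristic polynomial of 2×2 Sigma:
  det(Sigma - λI) = λ² - trace · λ + det = 0.
  trace = 20 + 8 = 28, det = 20·8 - (3)² = 151.
Step 2 — discriminant:
  Δ = trace² - 4·det = 784 - 604 = 180.
Step 3 — eigenvalues:
  λ = (trace ± √Δ)/2 = (28 ± 13.4164)/2,
  λ_1 = 20.7082,  λ_2 = 7.2918.

Step 4 — unit eigenvector for λ_1: solve (Sigma - λ_1 I)v = 0. First row:
  (20 - 20.7082)·v_x + (3)·v_y = 0, i.e. (-0.7082)·v_x + (3)·v_y = 0,
  so v ∝ (b, λ_1 - a) = (3, 0.7082) = u.
  ||u|| = √((3)² + (0.7082)²) = √(9.5016) ≈ 3.0825,
  v_1 = u/||u|| ≈ (0.9732, 0.2298) (||v_1|| = 1).

λ_1 = 20.7082,  λ_2 = 7.2918;  v_1 ≈ (0.9732, 0.2298)


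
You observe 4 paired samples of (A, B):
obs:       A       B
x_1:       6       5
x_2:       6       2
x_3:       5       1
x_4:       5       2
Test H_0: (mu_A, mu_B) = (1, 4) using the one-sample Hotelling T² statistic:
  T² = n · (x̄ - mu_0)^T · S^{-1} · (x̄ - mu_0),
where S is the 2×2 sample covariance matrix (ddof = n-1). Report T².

Step 1 — sample mean vector:
  mean(A) = (6 + 6 + 5 + 5) / 4 = 22/4 = 5.5
  mean(B) = (5 + 2 + 1 + 2) / 4 = 10/4 = 2.5
  x̄ = (5.5, 2.5),  deviation x̄ - mu_0 = (5.5, 2.5) - (1, 4) = (4.5, -1.5).

Step 2 — sample covariance matrix, S[i,j] = (1/(n-1)) · Σ_k (x_{k,i} - mean_i) · (x_{k,j} - mean_j), divisor n-1 = 3:
  S[A,A] = ((0.5)·(0.5) + (0.5)·(0.5) + (-0.5)·(-0.5) + (-0.5)·(-0.5)) / 3 = 1/3 = 0.3333
  S[A,B] = ((0.5)·(2.5) + (0.5)·(-0.5) + (-0.5)·(-1.5) + (-0.5)·(-0.5)) / 3 = 2/3 = 0.6667
  S[B,B] = ((2.5)·(2.5) + (-0.5)·(-0.5) + (-1.5)·(-1.5) + (-0.5)·(-0.5)) / 3 = 9/3 = 3
  S = [[0.3333, 0.6667],
 [0.6667, 3]].

Step 3 — invert S. det(S) = 0.3333·3 - (0.6667)² = 0.5556.
  S^{-1} = (1/det) · [[d, -b], [-b, a]] = [[5.4, -1.2],
 [-1.2, 0.6]].

Step 4 — quadratic form (x̄ - mu_0)^T · S^{-1} · (x̄ - mu_0):
  S^{-1} · (x̄ - mu_0) = (26.1, -6.3),
  (x̄ - mu_0)^T · [...] = (4.5)·(26.1) + (-1.5)·(-6.3) = 126.9.

Step 5 — scale by n: T² = 4 · 126.9 = 507.6.

T² ≈ 507.6
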